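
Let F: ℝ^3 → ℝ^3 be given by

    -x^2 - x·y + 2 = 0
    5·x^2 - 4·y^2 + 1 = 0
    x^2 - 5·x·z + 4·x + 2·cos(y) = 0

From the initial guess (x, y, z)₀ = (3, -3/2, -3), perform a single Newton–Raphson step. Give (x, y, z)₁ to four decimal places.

(0.7500, 1.0417, -2.0025)

At (3, -3/2, -3): F = (-2.5000, 37.0000, 66.141474).
Jacobian J = [[-2·x - y, -x, 0], [10·x, -8·y, 0], [2·x - 5·z + 4, -2·sin(y), -5·x]].
At the point, J = [[-4.5000, -3.0000, 0.0000], [30.0000, 12.0000, 0.0000], [25.0000, 1.994990, -15.0000]] (det J = -540.0000).
Solving J·Δ = −F gives Δ = (-2.2500, 2.5417, 0.9975).
Then the next iterate is (x, y, z)₁ = (0.7500, 1.0417, -2.0025).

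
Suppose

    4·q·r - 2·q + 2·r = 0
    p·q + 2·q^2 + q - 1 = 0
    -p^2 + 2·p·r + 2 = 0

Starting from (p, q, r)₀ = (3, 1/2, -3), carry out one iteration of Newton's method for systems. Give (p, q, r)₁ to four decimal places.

(2.2182, 0.3152, -0.3970)

At (3, 1/2, -3): F = (-13.0000, 1.5000, -25.0000).
Jacobian J = [[0, 4·r - 2, 4·q + 2], [q, p + 4·q + 1, 0], [-2·p + 2·r, 0, 2·p]].
At the point, J = [[0.0000, -14.0000, 4.0000], [0.5000, 6.0000, 0.0000], [-12.0000, 0.0000, 6.0000]] (det J = 330.0000).
Solving J·Δ = −F gives Δ = (-0.7818, -0.1848, 2.6030).
Then the next iterate is (p, q, r)₁ = (2.2182, 0.3152, -0.3970).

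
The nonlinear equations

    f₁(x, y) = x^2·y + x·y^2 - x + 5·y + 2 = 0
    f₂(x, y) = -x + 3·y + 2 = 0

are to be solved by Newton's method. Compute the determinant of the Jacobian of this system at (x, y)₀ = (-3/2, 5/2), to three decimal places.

J = [[2·x·y + y^2 - 1, x^2 + 2·x·y + 5], [-1, 3]].
At the point, J = [[-2.250, -0.250], [-1.000, 3.000]].
det J = -7.000.

-7.000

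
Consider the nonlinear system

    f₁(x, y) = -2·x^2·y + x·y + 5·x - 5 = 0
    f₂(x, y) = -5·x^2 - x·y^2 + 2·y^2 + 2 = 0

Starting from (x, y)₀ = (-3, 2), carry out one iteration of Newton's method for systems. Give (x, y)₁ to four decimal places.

(-1.5223, 1.2290)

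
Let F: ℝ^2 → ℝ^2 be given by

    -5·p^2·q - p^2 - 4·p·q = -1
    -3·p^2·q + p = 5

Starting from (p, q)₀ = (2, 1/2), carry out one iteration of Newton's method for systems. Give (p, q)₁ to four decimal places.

At (2, 1/2): F = (-17.0000, -9.0000).
Jacobian J = [[-10·p·q - 2·p - 4·q, -5·p^2 - 4·p], [-6·p·q + 1, -3·p^2]].
At the point, J = [[-16.0000, -28.0000], [-5.0000, -12.0000]] (det J = 52.0000).
Solving J·Δ = −F gives Δ = (0.9231, -1.1346).
Then the next iterate is (p, q)₁ = (2.9231, -0.6346).

(2.9231, -0.6346)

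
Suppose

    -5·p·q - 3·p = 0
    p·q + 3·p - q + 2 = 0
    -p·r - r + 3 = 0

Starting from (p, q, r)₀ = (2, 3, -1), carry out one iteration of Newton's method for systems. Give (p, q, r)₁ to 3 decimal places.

(0.238, 2.571, 0.413)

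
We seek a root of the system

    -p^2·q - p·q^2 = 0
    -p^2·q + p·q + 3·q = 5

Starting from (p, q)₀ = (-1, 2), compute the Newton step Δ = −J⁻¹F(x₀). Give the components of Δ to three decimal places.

At (-1, 2): F = (2.000, -3.000).
Jacobian J = [[-2·p·q - q^2, -p^2 - 2·p·q], [-2·p·q + q, -p^2 + p + 3]].
At the point, J = [[0.000, 3.000], [6.000, 1.000]] (det J = -18.000).
Solving J·Δ = −F gives Δ = (0.611, -0.667).

(0.611, -0.667)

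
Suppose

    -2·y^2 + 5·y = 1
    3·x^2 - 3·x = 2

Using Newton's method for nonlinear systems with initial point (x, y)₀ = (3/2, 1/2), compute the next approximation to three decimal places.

At (3/2, 1/2): F = (1.000, 0.250).
Jacobian J = [[0, -4·y + 5], [6·x - 3, 0]].
At the point, J = [[0.000, 3.000], [6.000, 0.000]] (det J = -18.000).
Solving J·Δ = −F gives Δ = (-0.042, -0.333).
Then the next iterate is (x, y)₁ = (1.458, 0.167).

(1.458, 0.167)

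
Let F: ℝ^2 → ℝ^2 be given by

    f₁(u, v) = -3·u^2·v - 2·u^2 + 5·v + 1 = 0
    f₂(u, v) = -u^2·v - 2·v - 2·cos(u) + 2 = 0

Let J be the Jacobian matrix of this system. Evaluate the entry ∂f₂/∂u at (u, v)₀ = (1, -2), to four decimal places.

5.6829

∂f₂/∂u = -2·u·v + 2·sin(u).
At (1, -2) this is 5.6829.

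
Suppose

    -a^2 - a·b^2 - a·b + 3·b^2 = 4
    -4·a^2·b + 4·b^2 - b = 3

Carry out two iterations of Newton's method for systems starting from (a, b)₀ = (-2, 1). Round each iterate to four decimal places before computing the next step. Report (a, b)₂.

(-0.4707, 0.9822)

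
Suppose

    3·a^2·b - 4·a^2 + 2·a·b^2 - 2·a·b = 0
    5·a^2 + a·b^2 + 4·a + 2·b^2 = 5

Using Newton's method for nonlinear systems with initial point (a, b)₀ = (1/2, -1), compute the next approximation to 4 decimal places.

At (1/2, -1): F = (0.2500, 0.7500).
Jacobian J = [[6·a·b - 8·a + 2·b^2 - 2·b, 3·a^2 + 4·a·b - 2·a], [10·a + b^2 + 4, 2·a·b + 4·b]].
At the point, J = [[-3.0000, -2.2500], [10.0000, -5.0000]] (det J = 37.5000).
Solving J·Δ = −F gives Δ = (-0.0117, 0.1267).
Then the next iterate is (a, b)₁ = (0.4883, -0.8733).

(0.4883, -0.8733)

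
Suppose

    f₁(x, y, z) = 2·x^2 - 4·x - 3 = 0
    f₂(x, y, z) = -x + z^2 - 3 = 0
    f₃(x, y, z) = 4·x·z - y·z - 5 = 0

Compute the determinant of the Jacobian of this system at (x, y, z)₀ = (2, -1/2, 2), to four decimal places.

32.0000

J = [[4·x - 4, 0, 0], [-1, 0, 2·z], [4·z, -z, 4·x - y]].
At the point, J = [[4.0000, 0.0000, 0.0000], [-1.0000, 0.0000, 4.0000], [8.0000, -2.0000, 8.5000]].
det J = 32.0000.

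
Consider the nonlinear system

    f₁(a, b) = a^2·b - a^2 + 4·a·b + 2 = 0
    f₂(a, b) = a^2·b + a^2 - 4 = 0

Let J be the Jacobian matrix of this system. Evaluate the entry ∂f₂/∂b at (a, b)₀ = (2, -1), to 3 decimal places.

4.000

∂f₂/∂b = a^2.
At (2, -1) this is 4.000.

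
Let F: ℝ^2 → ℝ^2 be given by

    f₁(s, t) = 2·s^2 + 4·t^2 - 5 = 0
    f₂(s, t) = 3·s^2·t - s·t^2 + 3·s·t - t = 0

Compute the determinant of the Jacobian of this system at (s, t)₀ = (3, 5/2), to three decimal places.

-685.000

J = [[4·s, 8·t], [6·s·t - t^2 + 3·t, 3·s^2 - 2·s·t + 3·s - 1]].
At the point, J = [[12.000, 20.000], [46.250, 20.000]].
det J = -685.000.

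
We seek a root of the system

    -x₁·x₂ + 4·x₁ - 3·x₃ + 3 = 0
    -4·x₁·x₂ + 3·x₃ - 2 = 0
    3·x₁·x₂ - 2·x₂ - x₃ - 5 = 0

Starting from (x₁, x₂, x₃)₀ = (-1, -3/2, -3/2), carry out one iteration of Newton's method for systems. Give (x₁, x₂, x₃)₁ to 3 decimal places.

(0.326, -2.449, 1.281)

At (-1, -3/2, -3/2): F = (2.000, -12.500, 4.000).
Jacobian J = [[-x₂ + 4, -x₁, -3], [-4·x₂, -4·x₁, 3], [3·x₂, 3·x₁ - 2, -1]].
At the point, J = [[5.500, 1.000, -3.000], [6.000, 4.000, 3.000], [-4.500, -5.000, -1.000]] (det J = 89.000).
Solving J·Δ = −F gives Δ = (1.326, -0.949, 2.781).
Then the next iterate is (x₁, x₂, x₃)₁ = (0.326, -2.449, 1.281).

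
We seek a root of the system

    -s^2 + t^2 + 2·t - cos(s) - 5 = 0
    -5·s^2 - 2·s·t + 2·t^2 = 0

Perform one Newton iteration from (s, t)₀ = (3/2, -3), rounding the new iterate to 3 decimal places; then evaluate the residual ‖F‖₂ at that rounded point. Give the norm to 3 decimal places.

At (3/2, -3): F = (-4.32074, 15.750).
Jacobian J = [[-2·s + sin(s), 2·t + 2], [-10·s - 2·t, -2·s + 4·t]].
At the point, J = [[-2.00251, -4.000], [-9.000, -15.000]] (det J = -5.96242).
Solving J·Δ = −F gives Δ = (21.436, -11.812).
Then the next iterate is (s, t)₁ = (22.936, -14.812).
Re-evaluating at (22.936, -14.812): F = (-340.70289, -1512.05373), so ‖F‖₂ = 1549.963.

1549.963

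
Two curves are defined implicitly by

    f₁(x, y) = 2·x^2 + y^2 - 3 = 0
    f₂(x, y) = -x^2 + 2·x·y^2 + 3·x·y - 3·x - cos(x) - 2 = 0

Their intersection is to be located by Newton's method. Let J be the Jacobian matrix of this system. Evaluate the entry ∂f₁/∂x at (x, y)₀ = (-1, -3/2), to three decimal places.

-4.000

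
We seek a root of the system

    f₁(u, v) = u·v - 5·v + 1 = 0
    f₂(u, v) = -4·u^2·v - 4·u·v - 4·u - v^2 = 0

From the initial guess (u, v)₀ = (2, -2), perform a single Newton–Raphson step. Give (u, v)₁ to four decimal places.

At (2, -2): F = (7.0000, 36.0000).
Jacobian J = [[v, u - 5], [-8·u·v - 4·v - 4, -4·u^2 - 4·u - 2·v]].
At the point, J = [[-2.0000, -3.0000], [36.0000, -20.0000]] (det J = 148.0000).
Solving J·Δ = −F gives Δ = (0.2162, 2.1892).
Then the next iterate is (u, v)₁ = (2.2162, 0.1892).

(2.2162, 0.1892)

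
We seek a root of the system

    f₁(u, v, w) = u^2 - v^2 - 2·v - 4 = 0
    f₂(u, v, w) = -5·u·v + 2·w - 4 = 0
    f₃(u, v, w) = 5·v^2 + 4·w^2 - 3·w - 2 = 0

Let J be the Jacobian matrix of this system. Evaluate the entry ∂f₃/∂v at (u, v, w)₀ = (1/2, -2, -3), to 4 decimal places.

-20.0000

∂f₃/∂v = 10·v.
At (1/2, -2, -3) this is -20.0000.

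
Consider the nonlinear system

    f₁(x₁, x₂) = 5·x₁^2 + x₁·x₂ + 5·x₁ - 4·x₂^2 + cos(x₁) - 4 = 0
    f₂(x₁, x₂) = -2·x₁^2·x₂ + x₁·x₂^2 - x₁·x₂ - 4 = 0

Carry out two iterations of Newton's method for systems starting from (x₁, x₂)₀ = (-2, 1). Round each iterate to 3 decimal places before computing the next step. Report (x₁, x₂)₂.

(-1.088, -1.007)

At (-2, 1): F = (-0.41615, -12.000).
Jacobian J = [[10·x₁ + x₂ - sin(x₁) + 5, x₁ - 8·x₂], [-4·x₁·x₂ + x₂^2 - x₂, -2·x₁^2 + 2·x₁·x₂ - x₁]].
At the point, J = [[-13.09070, -10.000], [8.000, -10.000]] (det J = 210.90703).
Solving J·Δ = −F gives Δ = (0.549, -0.761).
Then the next iterate is (x₁, x₂)₁ = (-1.451, 0.239).
Round to (-1.451, 0.239) and repeat: F = (-1.18376, -4.74248), J = [[-8.27817, -3.363], [1.20528, -3.45338]].
Δ = (0.363, -1.246), so (x₁, x₂)₂ = (-1.088, -1.007).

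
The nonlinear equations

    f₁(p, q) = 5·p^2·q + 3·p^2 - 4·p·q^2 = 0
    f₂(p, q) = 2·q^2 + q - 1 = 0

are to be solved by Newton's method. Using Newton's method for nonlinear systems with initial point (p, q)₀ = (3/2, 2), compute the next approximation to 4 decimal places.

At (3/2, 2): F = (5.2500, 9.0000).
Jacobian J = [[10·p·q + 6·p - 4·q^2, 5·p^2 - 8·p·q], [0, 4·q + 1]].
At the point, J = [[23.0000, -12.7500], [0.0000, 9.0000]] (det J = 207.0000).
Solving J·Δ = −F gives Δ = (-0.7826, -1.0000).
Then the next iterate is (p, q)₁ = (0.7174, 1.0000).

(0.7174, 1.0000)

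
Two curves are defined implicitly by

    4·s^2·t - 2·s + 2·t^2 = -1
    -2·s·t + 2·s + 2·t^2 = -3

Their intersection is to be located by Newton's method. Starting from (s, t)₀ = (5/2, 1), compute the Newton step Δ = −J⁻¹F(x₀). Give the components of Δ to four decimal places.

At (5/2, 1): F = (23.0000, 5.0000).
Jacobian J = [[8·s·t - 2, 4·s^2 + 4·t], [-2·t + 2, -2·s + 4·t]].
At the point, J = [[18.0000, 29.0000], [0.0000, -1.0000]] (det J = -18.0000).
Solving J·Δ = −F gives Δ = (-9.3333, 5.0000).

(-9.3333, 5.0000)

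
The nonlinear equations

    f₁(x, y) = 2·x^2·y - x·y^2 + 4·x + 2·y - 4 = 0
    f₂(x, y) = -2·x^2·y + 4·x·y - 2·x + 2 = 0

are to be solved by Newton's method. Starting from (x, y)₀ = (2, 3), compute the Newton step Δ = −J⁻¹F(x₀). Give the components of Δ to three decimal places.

(-0.143, 6.643)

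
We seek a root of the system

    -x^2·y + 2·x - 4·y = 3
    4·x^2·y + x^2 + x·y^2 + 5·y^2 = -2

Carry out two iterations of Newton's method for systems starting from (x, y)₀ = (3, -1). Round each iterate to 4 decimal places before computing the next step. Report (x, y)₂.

At (3, -1): F = (16.0000, -17.0000).
Jacobian J = [[-2·x·y + 2, -x^2 - 4], [8·x·y + 2·x + y^2, 4·x^2 + 2·x·y + 10·y]].
At the point, J = [[8.0000, -13.0000], [-17.0000, 20.0000]] (det J = -61.0000).
Solving J·Δ = −F gives Δ = (1.6230, 2.2295).
Then the next iterate is (x, y)₁ = (4.6230, 1.2295).
Round to (4.6230, 1.2295) and repeat: F = (-24.949033, 143.027062), J = [[-9.367957, -25.372129], [56.229498, 109.151473]].
Δ = (-2.2410, -0.1559), so (x, y)₂ = (2.3820, 1.0736).

(2.3820, 1.0736)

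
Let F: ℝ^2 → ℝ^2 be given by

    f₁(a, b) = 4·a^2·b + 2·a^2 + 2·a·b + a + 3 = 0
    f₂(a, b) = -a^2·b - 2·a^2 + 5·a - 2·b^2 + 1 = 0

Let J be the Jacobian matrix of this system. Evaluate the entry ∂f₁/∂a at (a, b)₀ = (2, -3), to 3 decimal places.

-45.000

∂f₁/∂a = 8·a·b + 4·a + 2·b + 1.
At (2, -3) this is -45.000.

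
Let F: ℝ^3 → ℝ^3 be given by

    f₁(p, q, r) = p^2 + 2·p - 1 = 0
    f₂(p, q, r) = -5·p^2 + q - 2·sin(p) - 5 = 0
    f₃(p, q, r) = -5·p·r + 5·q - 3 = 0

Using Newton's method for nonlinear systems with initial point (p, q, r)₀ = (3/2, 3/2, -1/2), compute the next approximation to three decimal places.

At (3/2, 3/2, -1/2): F = (4.250, -16.74499, 8.250).
Jacobian J = [[2·p + 2, 0, 0], [-10·p - 2·cos(p), 1, 0], [-5·r, 5, -5·p]].
At the point, J = [[5.000, 0.000, 0.000], [-15.14147, 1.000, 0.000], [2.500, 5.000, -7.500]] (det J = -37.500).
Solving J·Δ = −F gives Δ = (-0.850, 3.875, 3.400).
Then the next iterate is (p, q, r)₁ = (0.650, 5.375, 2.900).

(0.650, 5.375, 2.900)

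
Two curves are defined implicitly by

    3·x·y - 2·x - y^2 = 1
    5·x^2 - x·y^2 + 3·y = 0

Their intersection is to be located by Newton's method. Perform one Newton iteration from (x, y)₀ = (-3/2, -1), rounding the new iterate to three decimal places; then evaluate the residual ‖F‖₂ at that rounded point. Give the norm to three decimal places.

At (-3/2, -1): F = (5.500, 9.750).
Jacobian J = [[3·y - 2, 3·x - 2·y], [10·x - y^2, -2·x·y + 3]].
At the point, J = [[-5.000, -2.500], [-16.000, 0.000]] (det J = -40.000).
Solving J·Δ = −F gives Δ = (0.609, 0.981).
Then the next iterate is (x, y)₁ = (-0.891, -0.019).
Re-evaluating at (-0.891, -0.019): F = (0.83243, 3.91273), so ‖F‖₂ = 4.000.

4.000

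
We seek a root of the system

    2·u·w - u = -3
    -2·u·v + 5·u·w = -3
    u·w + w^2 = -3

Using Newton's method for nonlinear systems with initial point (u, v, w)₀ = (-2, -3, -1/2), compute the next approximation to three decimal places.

(-1.000, 0.250, 0.750)

At (-2, -3, -1/2): F = (7.000, -4.000, 4.250).
Jacobian J = [[2·w - 1, 0, 2·u], [-2·v + 5·w, -2·u, 5·u], [w, 0, u + 2·w]].
At the point, J = [[-2.000, 0.000, -4.000], [3.500, 4.000, -10.000], [-0.500, 0.000, -3.000]] (det J = 16.000).
Solving J·Δ = −F gives Δ = (1.000, 3.250, 1.250).
Then the next iterate is (u, v, w)₁ = (-1.000, 0.250, 0.750).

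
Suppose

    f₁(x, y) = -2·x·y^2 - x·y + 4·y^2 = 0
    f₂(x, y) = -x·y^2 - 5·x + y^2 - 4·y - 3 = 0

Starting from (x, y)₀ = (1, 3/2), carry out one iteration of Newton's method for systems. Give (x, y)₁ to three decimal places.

(0.037, -0.255)

At (1, 3/2): F = (3.000, -14.000).
Jacobian J = [[-2·y^2 - y, -4·x·y - x + 8·y], [-y^2 - 5, -2·x·y + 2·y - 4]].
At the point, J = [[-6.000, 5.000], [-7.250, -4.000]] (det J = 60.250).
Solving J·Δ = −F gives Δ = (-0.963, -1.755).
Then the next iterate is (x, y)₁ = (0.037, -0.255).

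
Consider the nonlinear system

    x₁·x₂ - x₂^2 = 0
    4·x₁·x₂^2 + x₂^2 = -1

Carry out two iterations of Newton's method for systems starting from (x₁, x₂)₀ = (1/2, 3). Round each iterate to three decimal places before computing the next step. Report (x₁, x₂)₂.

At (1/2, 3): F = (-7.500, 28.000).
Jacobian J = [[x₂, x₁ - 2·x₂], [4·x₂^2, 8·x₁·x₂ + 2·x₂]].
At the point, J = [[3.000, -5.500], [36.000, 18.000]] (det J = 252.000).
Solving J·Δ = −F gives Δ = (-0.075, -1.405).
Then the next iterate is (x₁, x₂)₁ = (0.425, 1.595).
Round to (0.425, 1.595) and repeat: F = (-1.86615, 7.86887), J = [[1.595, -2.765], [10.17610, 8.613]].
Δ = (-0.136, -0.753), so (x₁, x₂)₂ = (0.289, 0.842).

(0.289, 0.842)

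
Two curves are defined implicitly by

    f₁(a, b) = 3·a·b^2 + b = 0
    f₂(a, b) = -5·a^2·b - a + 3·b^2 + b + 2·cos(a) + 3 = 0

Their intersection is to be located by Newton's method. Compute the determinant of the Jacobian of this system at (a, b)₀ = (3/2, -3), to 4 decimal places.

J = [[3·b^2, 6·a·b + 1], [-10·a·b - 2·sin(a) - 1, -5·a^2 + 6·b + 1]].
At the point, J = [[27.0000, -26.0000], [42.005010, -28.2500]].
det J = 329.3803.

329.3803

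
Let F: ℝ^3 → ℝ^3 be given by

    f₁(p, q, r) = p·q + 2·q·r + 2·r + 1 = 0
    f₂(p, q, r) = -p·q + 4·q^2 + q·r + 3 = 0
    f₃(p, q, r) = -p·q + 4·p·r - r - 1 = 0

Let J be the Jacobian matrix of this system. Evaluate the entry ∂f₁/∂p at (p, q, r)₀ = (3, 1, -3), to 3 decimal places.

1.000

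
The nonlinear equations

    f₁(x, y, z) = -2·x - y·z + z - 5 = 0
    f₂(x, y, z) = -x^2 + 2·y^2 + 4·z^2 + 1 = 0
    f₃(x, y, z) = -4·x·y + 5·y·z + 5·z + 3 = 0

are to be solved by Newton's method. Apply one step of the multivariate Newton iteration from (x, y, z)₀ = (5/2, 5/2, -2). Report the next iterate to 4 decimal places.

(-1.3510, 5.5897, 2.5876)

At (5/2, 5/2, -2): F = (-7.0000, 23.2500, -57.0000).
Jacobian J = [[-2, -z, -y + 1], [-2·x, 4·y, 8·z], [-4·y, -4·x + 5·z, 5·y + 5]].
At the point, J = [[-2.0000, 2.0000, -1.5000], [-5.0000, 10.0000, -16.0000], [-10.0000, -20.0000, 17.5000]] (det J = 485.0000).
Solving J·Δ = −F gives Δ = (-3.8510, 3.0897, 4.5876).
Then the next iterate is (x, y, z)₁ = (-1.3510, 5.5897, 2.5876).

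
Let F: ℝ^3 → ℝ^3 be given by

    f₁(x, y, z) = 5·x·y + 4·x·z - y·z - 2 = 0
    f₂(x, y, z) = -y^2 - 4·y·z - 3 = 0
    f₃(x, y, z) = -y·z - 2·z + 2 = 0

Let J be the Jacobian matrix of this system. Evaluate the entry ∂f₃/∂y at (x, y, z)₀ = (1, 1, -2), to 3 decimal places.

2.000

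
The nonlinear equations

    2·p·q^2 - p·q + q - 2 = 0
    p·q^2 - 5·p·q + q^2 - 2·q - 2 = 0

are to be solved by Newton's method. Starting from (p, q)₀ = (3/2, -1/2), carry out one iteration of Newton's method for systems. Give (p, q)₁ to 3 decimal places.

(11.526, 2.079)

At (3/2, -1/2): F = (-1.000, 3.375).
Jacobian J = [[2·q^2 - q, 4·p·q - p + 1], [q^2 - 5·q, 2·p·q - 5·p + 2·q - 2]].
At the point, J = [[1.000, -3.500], [2.750, -12.000]] (det J = -2.375).
Solving J·Δ = −F gives Δ = (10.026, 2.579).
Then the next iterate is (p, q)₁ = (11.526, 2.079).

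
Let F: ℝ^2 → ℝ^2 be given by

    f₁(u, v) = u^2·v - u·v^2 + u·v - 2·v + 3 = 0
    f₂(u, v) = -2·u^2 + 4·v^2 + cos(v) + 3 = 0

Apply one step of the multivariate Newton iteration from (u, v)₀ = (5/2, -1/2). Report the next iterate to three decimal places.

At (5/2, -1/2): F = (-1.000, -7.62242).
Jacobian J = [[2·u·v - v^2 + v, u^2 - 2·u·v + u - 2], [-4·u, 8·v - sin(v)]].
At the point, J = [[-3.250, 9.250], [-10.000, -3.52057]] (det J = 103.94187).
Solving J·Δ = −F gives Δ = (-0.712, -0.142).
Then the next iterate is (u, v)₁ = (1.788, -0.642).

(1.788, -0.642)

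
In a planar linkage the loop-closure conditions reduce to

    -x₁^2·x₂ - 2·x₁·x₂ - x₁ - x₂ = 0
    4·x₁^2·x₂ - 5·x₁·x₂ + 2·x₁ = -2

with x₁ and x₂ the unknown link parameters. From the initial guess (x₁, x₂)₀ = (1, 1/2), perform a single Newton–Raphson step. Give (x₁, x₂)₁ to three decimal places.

(0.000, 0.500)

At (1, 1/2): F = (-3.000, 3.500).
Jacobian J = [[-2·x₁·x₂ - 2·x₂ - 1, -x₁^2 - 2·x₁ - 1], [8·x₁·x₂ - 5·x₂ + 2, 4·x₁^2 - 5·x₁]].
At the point, J = [[-3.000, -4.000], [3.500, -1.000]] (det J = 17.000).
Solving J·Δ = −F gives Δ = (-1.000, 0.000).
Then the next iterate is (x₁, x₂)₁ = (0.000, 0.500).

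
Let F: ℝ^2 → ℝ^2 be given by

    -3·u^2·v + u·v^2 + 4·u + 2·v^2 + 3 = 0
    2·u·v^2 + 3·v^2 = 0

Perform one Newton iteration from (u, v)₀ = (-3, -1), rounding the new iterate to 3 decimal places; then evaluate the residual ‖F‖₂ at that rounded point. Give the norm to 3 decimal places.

At (-3, -1): F = (17.000, -3.000).
Jacobian J = [[-6·u·v + v^2 + 4, -3·u^2 + 2·u·v + 4·v], [2·v^2, 4·u·v + 6·v]].
At the point, J = [[-13.000, -25.000], [2.000, 6.000]] (det J = -28.000).
Solving J·Δ = −F gives Δ = (0.964, 0.179).
Then the next iterate is (u, v)₁ = (-2.036, -0.821).
Re-evaluating at (-2.036, -0.821): F = (5.04160, -0.72257), so ‖F‖₂ = 5.093.

5.093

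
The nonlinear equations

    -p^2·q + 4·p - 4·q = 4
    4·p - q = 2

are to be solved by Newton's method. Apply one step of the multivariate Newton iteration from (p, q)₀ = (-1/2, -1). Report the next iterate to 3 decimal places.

(0.286, -0.857)

At (-1/2, -1): F = (-1.750, -3.000).
Jacobian J = [[-2·p·q + 4, -p^2 - 4], [4, -1]].
At the point, J = [[3.000, -4.250], [4.000, -1.000]] (det J = 14.000).
Solving J·Δ = −F gives Δ = (0.786, 0.143).
Then the next iterate is (p, q)₁ = (0.286, -0.857).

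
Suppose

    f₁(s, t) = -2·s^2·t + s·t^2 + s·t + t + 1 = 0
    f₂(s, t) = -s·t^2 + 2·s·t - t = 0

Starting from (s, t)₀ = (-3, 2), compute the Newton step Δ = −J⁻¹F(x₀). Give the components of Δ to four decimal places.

(2.1267, 0.4000)

At (-3, 2): F = (-51.0000, -2.0000).
Jacobian J = [[-4·s·t + t^2 + t, -2·s^2 + 2·s·t + s + 1], [-t^2 + 2·t, -2·s·t + 2·s - 1]].
At the point, J = [[30.0000, -32.0000], [0.0000, 5.0000]] (det J = 150.0000).
Solving J·Δ = −F gives Δ = (2.1267, 0.4000).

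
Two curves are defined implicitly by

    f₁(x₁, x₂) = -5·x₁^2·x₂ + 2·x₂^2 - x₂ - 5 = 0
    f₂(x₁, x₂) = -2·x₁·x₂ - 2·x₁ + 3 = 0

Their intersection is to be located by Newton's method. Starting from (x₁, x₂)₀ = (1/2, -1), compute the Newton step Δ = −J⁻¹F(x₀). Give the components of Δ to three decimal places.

(3.900, 3.000)

At (1/2, -1): F = (-0.750, 3.000).
Jacobian J = [[-10·x₁·x₂, -5·x₁^2 + 4·x₂ - 1], [-2·x₂ - 2, -2·x₁]].
At the point, J = [[5.000, -6.250], [0.000, -1.000]] (det J = -5.000).
Solving J·Δ = −F gives Δ = (3.900, 3.000).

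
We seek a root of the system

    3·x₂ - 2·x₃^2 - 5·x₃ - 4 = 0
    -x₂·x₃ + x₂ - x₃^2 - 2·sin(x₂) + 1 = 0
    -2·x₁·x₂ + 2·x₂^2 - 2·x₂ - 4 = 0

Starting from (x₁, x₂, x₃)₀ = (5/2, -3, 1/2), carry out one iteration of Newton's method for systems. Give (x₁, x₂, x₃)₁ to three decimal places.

At (5/2, -3, 1/2): F = (-16.000, -0.46776, 35.000).
Jacobian J = [[0, 3, -4·x₃ - 5], [0, -x₃ - 2·cos(x₂) + 1, -x₂ - 2·x₃], [-2·x₂, -2·x₁ + 4·x₂ - 2, 0]].
At the point, J = [[0.000, 3.000, -7.000], [0.000, 2.47998, 2.000], [6.000, -19.000, 0.000]] (det J = 140.15937).
Solving J·Δ = −F gives Δ = (-1.052, 1.510, -1.639).
Then the next iterate is (x₁, x₂, x₃)₁ = (1.448, -1.490, -1.139).

(1.448, -1.490, -1.139)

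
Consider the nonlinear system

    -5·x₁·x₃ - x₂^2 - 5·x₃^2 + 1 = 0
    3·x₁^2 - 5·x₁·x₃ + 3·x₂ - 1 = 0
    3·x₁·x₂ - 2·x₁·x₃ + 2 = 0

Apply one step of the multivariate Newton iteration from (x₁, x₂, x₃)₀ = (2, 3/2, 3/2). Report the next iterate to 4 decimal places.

(1.0596, 0.4412, 0.8092)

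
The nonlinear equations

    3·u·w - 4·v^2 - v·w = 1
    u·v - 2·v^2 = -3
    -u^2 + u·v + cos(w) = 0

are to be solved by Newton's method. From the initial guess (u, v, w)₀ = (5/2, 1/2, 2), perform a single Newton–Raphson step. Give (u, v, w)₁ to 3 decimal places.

(-0.581, -3.919, -0.862)

At (5/2, 1/2, 2): F = (12.000, 3.750, -5.41615).
Jacobian J = [[3·w, -8·v - w, 3·u - v], [v, u - 4·v, 0], [-2·u + v, u, -sin(w)]].
At the point, J = [[6.000, -6.000, 7.000], [0.500, 0.500, 0.000], [-4.500, 2.500, -0.90930]] (det J = 19.04422).
Solving J·Δ = −F gives Δ = (-3.081, -4.419, -2.862).
Then the next iterate is (u, v, w)₁ = (-0.581, -3.919, -0.862).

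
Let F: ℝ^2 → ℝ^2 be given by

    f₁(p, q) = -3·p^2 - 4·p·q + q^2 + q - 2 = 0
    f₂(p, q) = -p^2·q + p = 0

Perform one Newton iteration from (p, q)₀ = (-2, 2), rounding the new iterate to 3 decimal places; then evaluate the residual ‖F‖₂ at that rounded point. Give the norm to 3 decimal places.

3.481

At (-2, 2): F = (8.000, -10.000).
Jacobian J = [[-6·p - 4·q, -4·p + 2·q + 1], [-2·p·q + 1, -p^2]].
At the point, J = [[4.000, 13.000], [9.000, -4.000]] (det J = -133.000).
Solving J·Δ = −F gives Δ = (0.737, -0.842).
Then the next iterate is (p, q)₁ = (-1.263, 1.158).
Re-evaluating at (-1.263, 1.158): F = (1.56367, -3.11021), so ‖F‖₂ = 3.481.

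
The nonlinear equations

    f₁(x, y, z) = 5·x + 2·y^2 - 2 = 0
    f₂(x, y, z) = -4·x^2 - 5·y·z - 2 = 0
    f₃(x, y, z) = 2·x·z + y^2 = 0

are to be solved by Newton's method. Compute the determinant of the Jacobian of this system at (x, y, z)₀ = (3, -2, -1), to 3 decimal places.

-642.000

J = [[5, 4·y, 0], [-8·x, -5·z, -5·y], [2·z, 2·y, 2·x]].
At the point, J = [[5.000, -8.000, 0.000], [-24.000, 5.000, 10.000], [-2.000, -4.000, 6.000]].
det J = -642.000.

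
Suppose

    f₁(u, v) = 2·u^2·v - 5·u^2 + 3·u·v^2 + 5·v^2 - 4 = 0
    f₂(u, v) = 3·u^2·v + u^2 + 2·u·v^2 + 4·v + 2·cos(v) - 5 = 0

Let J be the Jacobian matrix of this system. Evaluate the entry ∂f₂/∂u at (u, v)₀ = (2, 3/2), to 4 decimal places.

26.5000

∂f₂/∂u = 6·u·v + 2·u + 2·v^2.
At (2, 3/2) this is 26.5000.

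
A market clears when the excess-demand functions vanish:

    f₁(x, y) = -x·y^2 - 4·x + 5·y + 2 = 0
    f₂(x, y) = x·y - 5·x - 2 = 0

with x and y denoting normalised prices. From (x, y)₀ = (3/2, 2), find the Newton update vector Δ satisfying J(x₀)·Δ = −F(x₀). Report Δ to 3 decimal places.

At (3/2, 2): F = (0.000, -6.500).
Jacobian J = [[-y^2 - 4, -2·x·y + 5], [y - 5, x]].
At the point, J = [[-8.000, -1.000], [-3.000, 1.500]] (det J = -15.000).
Solving J·Δ = −F gives Δ = (-0.433, 3.467).

(-0.433, 3.467)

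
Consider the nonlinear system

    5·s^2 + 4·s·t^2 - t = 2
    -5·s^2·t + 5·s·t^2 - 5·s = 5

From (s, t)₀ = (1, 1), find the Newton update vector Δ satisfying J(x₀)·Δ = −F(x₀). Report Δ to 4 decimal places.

(-0.7143, 0.5714)

At (1, 1): F = (6.0000, -10.0000).
Jacobian J = [[10·s + 4·t^2, 8·s·t - 1], [-10·s·t + 5·t^2 - 5, -5·s^2 + 10·s·t]].
At the point, J = [[14.0000, 7.0000], [-10.0000, 5.0000]] (det J = 140.0000).
Solving J·Δ = −F gives Δ = (-0.7143, 0.5714).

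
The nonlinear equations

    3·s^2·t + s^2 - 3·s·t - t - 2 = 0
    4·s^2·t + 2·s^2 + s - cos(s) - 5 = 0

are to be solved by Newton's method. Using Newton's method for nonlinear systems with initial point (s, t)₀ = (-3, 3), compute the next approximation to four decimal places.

(-2.6886, 0.4140)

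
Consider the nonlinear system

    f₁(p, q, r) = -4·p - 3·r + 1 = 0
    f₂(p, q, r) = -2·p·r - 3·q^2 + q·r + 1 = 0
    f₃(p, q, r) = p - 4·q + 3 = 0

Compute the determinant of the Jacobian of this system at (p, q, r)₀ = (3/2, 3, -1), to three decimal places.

-33.000

J = [[-4, 0, -3], [-2·r, -6·q + r, -2·p + q], [1, -4, 0]].
At the point, J = [[-4.000, 0.000, -3.000], [2.000, -19.000, 0.000], [1.000, -4.000, 0.000]].
det J = -33.000.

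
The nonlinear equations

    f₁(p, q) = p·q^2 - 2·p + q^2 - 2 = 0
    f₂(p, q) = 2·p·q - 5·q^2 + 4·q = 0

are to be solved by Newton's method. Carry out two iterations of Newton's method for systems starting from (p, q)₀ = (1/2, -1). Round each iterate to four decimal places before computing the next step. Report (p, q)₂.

(-0.4482, -0.0230)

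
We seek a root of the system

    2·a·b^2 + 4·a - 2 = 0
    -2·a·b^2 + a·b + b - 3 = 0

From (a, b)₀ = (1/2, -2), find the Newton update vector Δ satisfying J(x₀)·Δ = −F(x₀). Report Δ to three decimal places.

(0.692, 3.077)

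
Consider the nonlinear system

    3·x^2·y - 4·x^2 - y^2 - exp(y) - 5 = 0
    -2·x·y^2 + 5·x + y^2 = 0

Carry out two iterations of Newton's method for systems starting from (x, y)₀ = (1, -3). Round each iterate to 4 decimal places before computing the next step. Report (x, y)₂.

At (1, -3): F = (-27.049787, -4.0000).
Jacobian J = [[6·x·y - 8·x, 3·x^2 - 2·y - exp(y)], [-2·y^2 + 5, -4·x·y + 2·y]].
At the point, J = [[-26.0000, 8.950213], [-13.0000, 6.0000]] (det J = -39.647232).
Solving J·Δ = −F gives Δ = (-3.1906, -6.2463).
Then the next iterate is (x, y)₁ = (-2.1906, -9.2463).
Round to (-2.1906, -9.2463) and repeat: F = (-242.800520, 449.107656), J = [[139.054469, 32.888689], [-165.988127, -99.512379]].
Δ = (1.1209, 2.6435), so (x, y)₂ = (-1.0697, -6.6028).

(-1.0697, -6.6028)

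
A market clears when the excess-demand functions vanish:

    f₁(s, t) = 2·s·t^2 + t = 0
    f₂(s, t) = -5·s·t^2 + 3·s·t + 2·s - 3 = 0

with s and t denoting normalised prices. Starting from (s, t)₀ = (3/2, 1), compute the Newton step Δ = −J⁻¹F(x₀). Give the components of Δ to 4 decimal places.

At (3/2, 1): F = (4.0000, -3.0000).
Jacobian J = [[2·t^2, 4·s·t + 1], [-5·t^2 + 3·t + 2, -10·s·t + 3·s]].
At the point, J = [[2.0000, 7.0000], [0.0000, -10.5000]] (det J = -21.0000).
Solving J·Δ = −F gives Δ = (-1.0000, -0.2857).

(-1.0000, -0.2857)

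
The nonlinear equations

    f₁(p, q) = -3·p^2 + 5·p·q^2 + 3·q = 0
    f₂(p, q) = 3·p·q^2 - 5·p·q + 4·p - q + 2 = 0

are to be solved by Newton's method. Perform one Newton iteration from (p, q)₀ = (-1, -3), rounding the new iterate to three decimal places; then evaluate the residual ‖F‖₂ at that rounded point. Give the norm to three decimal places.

20.656

At (-1, -3): F = (-57.000, -41.000).
Jacobian J = [[-6·p + 5·q^2, 10·p·q + 3], [3·q^2 - 5·q + 4, 6·p·q - 5·p - 1]].
At the point, J = [[51.000, 33.000], [46.000, 22.000]] (det J = -396.000).
Solving J·Δ = −F gives Δ = (0.250, 1.341).
Then the next iterate is (p, q)₁ = (-0.750, -1.659).
Re-evaluating at (-0.750, -1.659): F = (-16.98555, -11.75488), so ‖F‖₂ = 20.656.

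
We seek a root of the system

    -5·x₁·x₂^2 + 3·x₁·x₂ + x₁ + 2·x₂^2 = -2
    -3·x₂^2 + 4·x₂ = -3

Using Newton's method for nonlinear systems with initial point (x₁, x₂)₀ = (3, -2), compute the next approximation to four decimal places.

At (3, -2): F = (-65.0000, -17.0000).
Jacobian J = [[-5·x₂^2 + 3·x₂ + 1, -10·x₁·x₂ + 3·x₁ + 4·x₂], [0, -6·x₂ + 4]].
At the point, J = [[-25.0000, 61.0000], [0.0000, 16.0000]] (det J = -400.0000).
Solving J·Δ = −F gives Δ = (-0.0075, 1.0625).
Then the next iterate is (x₁, x₂)₁ = (2.9925, -0.9375).

(2.9925, -0.9375)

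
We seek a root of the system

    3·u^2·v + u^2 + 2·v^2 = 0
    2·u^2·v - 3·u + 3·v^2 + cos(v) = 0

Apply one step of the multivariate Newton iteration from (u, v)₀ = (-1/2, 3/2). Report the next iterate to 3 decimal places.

(-2.300, -0.837)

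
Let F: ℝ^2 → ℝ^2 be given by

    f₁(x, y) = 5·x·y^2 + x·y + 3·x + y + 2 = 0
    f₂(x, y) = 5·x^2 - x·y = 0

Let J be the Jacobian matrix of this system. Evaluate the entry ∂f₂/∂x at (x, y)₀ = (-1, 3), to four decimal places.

∂f₂/∂x = 10·x - y.
At (-1, 3) this is -13.0000.

-13.0000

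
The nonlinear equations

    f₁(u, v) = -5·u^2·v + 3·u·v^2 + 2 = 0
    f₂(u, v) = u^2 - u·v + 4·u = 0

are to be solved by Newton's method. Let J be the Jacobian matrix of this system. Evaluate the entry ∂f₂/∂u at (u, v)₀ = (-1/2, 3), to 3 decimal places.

0.000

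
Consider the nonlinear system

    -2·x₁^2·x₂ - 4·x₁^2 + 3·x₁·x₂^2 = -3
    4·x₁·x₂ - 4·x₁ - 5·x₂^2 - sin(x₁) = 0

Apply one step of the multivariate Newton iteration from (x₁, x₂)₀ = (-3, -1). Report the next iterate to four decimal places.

(-1.4000, 2.9626)

At (-3, -1): F = (-24.0000, 19.141120).
Jacobian J = [[-4·x₁·x₂ - 8·x₁ + 3·x₂^2, -2·x₁^2 + 6·x₁·x₂], [4·x₂ - cos(x₁) - 4, 4·x₁ - 10·x₂]].
At the point, J = [[15.0000, 0.0000], [-7.010008, -2.0000]] (det J = -30.0000).
Solving J·Δ = −F gives Δ = (1.6000, 3.9626).
Then the next iterate is (x₁, x₂)₁ = (-1.4000, 2.9626).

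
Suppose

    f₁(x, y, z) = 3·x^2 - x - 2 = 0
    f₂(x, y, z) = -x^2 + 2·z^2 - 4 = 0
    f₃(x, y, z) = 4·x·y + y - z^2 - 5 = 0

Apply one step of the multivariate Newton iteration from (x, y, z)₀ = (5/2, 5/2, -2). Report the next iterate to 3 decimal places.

At (5/2, 5/2, -2): F = (14.250, -2.250, 18.500).
Jacobian J = [[6·x - 1, 0, 0], [-2·x, 0, 4·z], [4·y, 4·x + 1, -2·z]].
At the point, J = [[14.000, 0.000, 0.000], [-5.000, 0.000, -8.000], [10.000, 11.000, 4.000]] (det J = 1232.000).
Solving J·Δ = −F gives Δ = (-1.018, -0.886, 0.355).
Then the next iterate is (x, y, z)₁ = (1.482, 1.614, -1.645).

(1.482, 1.614, -1.645)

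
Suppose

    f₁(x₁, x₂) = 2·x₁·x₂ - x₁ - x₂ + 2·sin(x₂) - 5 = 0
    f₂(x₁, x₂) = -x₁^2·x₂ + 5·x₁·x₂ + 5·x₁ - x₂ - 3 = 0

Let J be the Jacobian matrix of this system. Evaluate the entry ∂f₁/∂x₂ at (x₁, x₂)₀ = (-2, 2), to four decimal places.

∂f₁/∂x₂ = 2·x₁ + 2·cos(x₂) - 1.
At (-2, 2) this is -5.8323.

-5.8323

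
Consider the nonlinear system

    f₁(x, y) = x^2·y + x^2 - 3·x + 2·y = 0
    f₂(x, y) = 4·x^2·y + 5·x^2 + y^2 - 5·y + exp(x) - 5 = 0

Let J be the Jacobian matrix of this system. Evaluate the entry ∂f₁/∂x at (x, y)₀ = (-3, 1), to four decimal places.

∂f₁/∂x = 2·x·y + 2·x - 3.
At (-3, 1) this is -15.0000.

-15.0000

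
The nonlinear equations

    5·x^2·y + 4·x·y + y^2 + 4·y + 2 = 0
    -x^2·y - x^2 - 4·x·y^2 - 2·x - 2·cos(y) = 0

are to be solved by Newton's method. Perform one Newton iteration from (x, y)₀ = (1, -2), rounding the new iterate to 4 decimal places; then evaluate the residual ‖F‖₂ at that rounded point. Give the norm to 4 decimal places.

7.7265

At (1, -2): F = (-20.0000, -16.167706).
Jacobian J = [[10·x·y + 4·y, 5·x^2 + 4·x + 2·y + 4], [-2·x·y - 2·x - 4·y^2 - 2, -x^2 - 8·x·y + 2·sin(y)]].
At the point, J = [[-28.0000, 9.0000], [-16.0000, 13.181405]] (det J = -225.079344).
Solving J·Δ = −F gives Δ = (-0.5248, 0.5896).
Then the next iterate is (x, y)₁ = (0.4752, -1.4104).
Re-evaluating at (0.4752, -1.4104): F = (-5.925708, -4.958269), so ‖F‖₂ = 7.7265.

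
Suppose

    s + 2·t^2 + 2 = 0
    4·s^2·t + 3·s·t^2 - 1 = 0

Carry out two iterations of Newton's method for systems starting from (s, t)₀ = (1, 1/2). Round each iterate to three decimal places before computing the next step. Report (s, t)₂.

At (1, 1/2): F = (3.500, 1.750).
Jacobian J = [[1, 4·t], [8·s·t + 3·t^2, 4·s^2 + 6·s·t]].
At the point, J = [[1.000, 2.000], [4.750, 7.000]] (det J = -2.500).
Solving J·Δ = −F gives Δ = (8.400, -5.950).
Then the next iterate is (s, t)₁ = (9.400, -5.450).
Round to (9.400, -5.450) and repeat: F = (70.805, -1089.63750), J = [[1.000, -21.800], [-320.73250, 46.060]].
Δ = (-2.950, 3.113), so (s, t)₂ = (6.450, -2.337).

(6.450, -2.337)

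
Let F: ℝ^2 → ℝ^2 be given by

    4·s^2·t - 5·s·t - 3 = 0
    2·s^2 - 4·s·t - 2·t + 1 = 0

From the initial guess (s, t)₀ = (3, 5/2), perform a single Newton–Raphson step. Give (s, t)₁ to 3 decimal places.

(2.495, 1.285)

At (3, 5/2): F = (49.500, -16.000).
Jacobian J = [[8·s·t - 5·t, 4·s^2 - 5·s], [4·s - 4·t, -4·s - 2]].
At the point, J = [[47.500, 21.000], [2.000, -14.000]] (det J = -707.000).
Solving J·Δ = −F gives Δ = (-0.505, -1.215).
Then the next iterate is (s, t)₁ = (2.495, 1.285).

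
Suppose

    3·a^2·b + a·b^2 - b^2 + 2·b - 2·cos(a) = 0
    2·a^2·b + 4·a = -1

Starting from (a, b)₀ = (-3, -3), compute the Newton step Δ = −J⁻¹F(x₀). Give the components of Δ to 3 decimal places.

(1.278, 0.771)

At (-3, -3): F = (-121.02002, -65.000).
Jacobian J = [[6·a·b + b^2 + 2·sin(a), 3·a^2 + 2·a·b - 2·b + 2], [4·a·b + 4, 2·a^2]].
At the point, J = [[62.71776, 53.000], [40.000, 18.000]] (det J = -991.08032).
Solving J·Δ = −F gives Δ = (1.278, 0.771).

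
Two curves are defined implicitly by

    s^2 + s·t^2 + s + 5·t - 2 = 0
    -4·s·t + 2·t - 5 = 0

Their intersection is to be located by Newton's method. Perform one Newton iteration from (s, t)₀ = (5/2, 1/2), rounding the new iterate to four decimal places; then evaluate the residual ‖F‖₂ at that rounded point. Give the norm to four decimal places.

3.1280

At (5/2, 1/2): F = (9.8750, -9.0000).
Jacobian J = [[2·s + t^2 + 1, 2·s·t + 5], [-4·t, -4·s + 2]].
At the point, J = [[6.2500, 7.5000], [-2.0000, -8.0000]] (det J = -35.0000).
Solving J·Δ = −F gives Δ = (-0.3286, -1.0429).
Then the next iterate is (s, t)₁ = (2.1714, -0.5429).
Re-evaluating at (2.1714, -0.5429): F = (2.811877, -1.370388), so ‖F‖₂ = 3.1280.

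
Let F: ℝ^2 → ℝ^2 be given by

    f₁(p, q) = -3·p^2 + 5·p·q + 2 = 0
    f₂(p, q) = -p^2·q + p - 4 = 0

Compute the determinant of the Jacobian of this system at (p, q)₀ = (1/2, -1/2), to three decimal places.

J = [[-6·p + 5·q, 5·p], [-2·p·q + 1, -p^2]].
At the point, J = [[-5.500, 2.500], [1.500, -0.250]].
det J = -2.375.

-2.375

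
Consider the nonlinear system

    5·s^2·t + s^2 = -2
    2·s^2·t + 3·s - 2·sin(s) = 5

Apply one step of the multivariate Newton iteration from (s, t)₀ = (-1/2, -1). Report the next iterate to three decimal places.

At (-1/2, -1): F = (1.000, -6.04115).
Jacobian J = [[10·s·t + 2·s, 5·s^2], [4·s·t - 2·cos(s) + 3, 2·s^2]].
At the point, J = [[4.000, 1.250], [3.24483, 0.500]] (det J = -2.05604).
Solving J·Δ = −F gives Δ = (3.916, -13.331).
Then the next iterate is (s, t)₁ = (3.416, -14.331).

(3.416, -14.331)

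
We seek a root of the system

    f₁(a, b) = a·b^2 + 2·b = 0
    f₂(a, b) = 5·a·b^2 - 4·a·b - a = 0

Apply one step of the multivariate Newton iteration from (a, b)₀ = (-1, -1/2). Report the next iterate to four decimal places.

(-2.0000, 0.0000)

At (-1, -1/2): F = (-1.2500, -2.2500).
Jacobian J = [[b^2, 2·a·b + 2], [5·b^2 - 4·b - 1, 10·a·b - 4·a]].
At the point, J = [[0.2500, 3.0000], [2.2500, 9.0000]] (det J = -4.5000).
Solving J·Δ = −F gives Δ = (-1.0000, 0.5000).
Then the next iterate is (a, b)₁ = (-2.0000, 0.0000).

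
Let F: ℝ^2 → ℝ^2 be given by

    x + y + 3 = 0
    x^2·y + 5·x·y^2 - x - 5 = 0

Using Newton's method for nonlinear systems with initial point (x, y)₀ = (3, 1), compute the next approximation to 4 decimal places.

At (3, 1): F = (7.0000, 16.0000).
Jacobian J = [[1, 1], [2·x·y + 5·y^2 - 1, x^2 + 10·x·y]].
At the point, J = [[1.0000, 1.0000], [10.0000, 39.0000]] (det J = 29.0000).
Solving J·Δ = −F gives Δ = (-8.8621, 1.8621).
Then the next iterate is (x, y)₁ = (-5.8621, 2.8621).

(-5.8621, 2.8621)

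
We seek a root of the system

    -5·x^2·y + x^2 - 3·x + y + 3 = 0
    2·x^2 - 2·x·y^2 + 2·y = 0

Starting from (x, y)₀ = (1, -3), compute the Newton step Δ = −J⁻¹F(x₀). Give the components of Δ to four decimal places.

At (1, -3): F = (13.0000, -22.0000).
Jacobian J = [[-10·x·y + 2·x - 3, -5·x^2 + 1], [4·x - 2·y^2, -4·x·y + 2]].
At the point, J = [[29.0000, -4.0000], [-14.0000, 14.0000]] (det J = 350.0000).
Solving J·Δ = −F gives Δ = (-0.2686, 1.3029).

(-0.2686, 1.3029)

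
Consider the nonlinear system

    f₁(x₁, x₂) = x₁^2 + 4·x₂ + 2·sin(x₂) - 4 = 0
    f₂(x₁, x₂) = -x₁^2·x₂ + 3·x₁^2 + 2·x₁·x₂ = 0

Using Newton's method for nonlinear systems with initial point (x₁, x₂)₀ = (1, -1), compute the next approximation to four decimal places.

(0.3384, 0.9695)

At (1, -1): F = (-8.682942, 2.0000).
Jacobian J = [[2·x₁, 2·cos(x₂) + 4], [-2·x₁·x₂ + 6·x₁ + 2·x₂, -x₁^2 + 2·x₁]].
At the point, J = [[2.0000, 5.080605], [6.0000, 1.0000]] (det J = -28.483628).
Solving J·Δ = −F gives Δ = (-0.6616, 1.9695).
Then the next iterate is (x₁, x₂)₁ = (0.3384, 0.9695).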